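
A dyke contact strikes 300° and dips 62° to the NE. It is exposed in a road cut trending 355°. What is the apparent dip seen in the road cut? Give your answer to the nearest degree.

57°

The section lies 55° from the strike.
tan(apparent dip) = tan 62° · sin 55° = 1.5406
apparent dip = arctan 1.5406 = 57.01°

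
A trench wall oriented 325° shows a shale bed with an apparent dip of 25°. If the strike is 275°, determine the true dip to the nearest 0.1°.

31.3°

The section is 50° from the strike.
tan δ = tan α / sin β = tan 25° / sin 50° = 0.4663 / 0.7660 = 0.6087
true dip = arctan 0.6087 = 31.33°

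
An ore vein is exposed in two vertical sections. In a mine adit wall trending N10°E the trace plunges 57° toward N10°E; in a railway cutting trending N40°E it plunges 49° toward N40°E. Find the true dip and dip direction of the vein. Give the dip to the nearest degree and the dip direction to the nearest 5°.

Each apparent-dip line lies in the plane. As unit vectors (x east, y north, z up), v₁ plunges 57°→N10°E and v₂ plunges 49°→N40°E.
Cross product v₁ × v₂ gives the pole to the plane: n ∝ (-0.017, 0.282, 0.179).
tan δ = √(n_x²+n_y²)/n_z = 0.283/0.179, so δ = 57.7°.
Dip direction = azimuth of (n_x, n_y) = atan2(-0.017, 0.282) = 357°.

true dip 58°, dip direction 355°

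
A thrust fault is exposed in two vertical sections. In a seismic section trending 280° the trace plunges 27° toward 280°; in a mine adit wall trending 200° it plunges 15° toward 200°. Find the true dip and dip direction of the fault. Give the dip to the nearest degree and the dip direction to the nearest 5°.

Represent each trace as a vector plunging at its apparent dip toward its trend (east-north-up frame): v₁ = (-0.877, 0.155, -0.454), v₂ = (-0.330, -0.908, -0.259).
Cross product v₁ × v₂ gives the pole to the plane: n ∝ (-0.452, -0.077, 0.848).
True dip = arccos(n_z / |n|) = arccos(0.8795) = 28.4°.
Dip direction = atan2(-0.452, -0.077) = 260° (azimuth of n's horizontal projection).

true dip 28°, dip direction 260°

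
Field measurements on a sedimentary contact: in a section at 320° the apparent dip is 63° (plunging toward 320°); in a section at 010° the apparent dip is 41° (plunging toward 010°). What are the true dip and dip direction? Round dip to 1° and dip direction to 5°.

true dip 64°, dip direction 305°

Represent each trace as a vector plunging at its apparent dip toward its trend (east-north-up frame): v₁ = (-0.292, 0.348, -0.891), v₂ = (0.131, 0.743, -0.656).
The plane normal is n = v₁ × v₂ ∝ (-0.434, 0.308, 0.262).
tan δ = √(n_x²+n_y²)/n_z = 0.532/0.262, so δ = 63.8°.
Dip direction = atan2(-0.434, 0.308) = 305° (azimuth of n's horizontal projection).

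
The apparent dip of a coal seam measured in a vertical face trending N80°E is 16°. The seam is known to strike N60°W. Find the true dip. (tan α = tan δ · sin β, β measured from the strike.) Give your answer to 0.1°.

The section is 40° from the strike.
tan δ = tan α / sin β = tan 16° / sin 40° = 0.2867 / 0.6428 = 0.4461
δ = arctan(0.4461) = 24.04°

24.0°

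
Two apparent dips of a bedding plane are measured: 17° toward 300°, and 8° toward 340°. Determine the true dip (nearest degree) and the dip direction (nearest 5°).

Represent each trace as a vector plunging at its apparent dip toward its trend (east-north-up frame): v₁ = (-0.828, 0.478, -0.292), v₂ = (-0.339, 0.931, -0.139).
Cross product v₁ × v₂ gives the pole to the plane: n ∝ (-0.206, 0.016, 0.609).
True dip = arccos(n_z / |n|) = arccos(0.9472) = 18.7°.
The horizontal component of n points toward azimuth atan2(n_x, n_y) = 275°, the dip direction.

true dip 19°, dip direction 275°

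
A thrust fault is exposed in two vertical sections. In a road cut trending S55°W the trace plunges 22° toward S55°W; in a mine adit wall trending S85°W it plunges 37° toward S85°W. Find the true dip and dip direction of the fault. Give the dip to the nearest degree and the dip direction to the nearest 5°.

Represent each trace as a vector plunging at its apparent dip toward its trend (east-north-up frame): v₁ = (-0.760, -0.532, -0.375), v₂ = (-0.796, -0.070, -0.602).
Cross product v₁ × v₂ gives the pole to the plane: n ∝ (-0.294, 0.159, 0.370).
tan δ = √(n_x²+n_y²)/n_z = 0.334/0.370, so δ = 42.1°.
The horizontal component of n points toward azimuth atan2(n_x, n_y) = 298°, the dip direction.

true dip 42°, dip direction 300°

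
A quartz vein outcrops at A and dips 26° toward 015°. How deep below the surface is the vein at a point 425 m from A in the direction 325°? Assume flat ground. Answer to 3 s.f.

133 m

The hole lies 50° from the dip direction, so the down-dip offset is 425 × cos 50° = 273.18 m.
Depth = down-dip offset × tan(dip) = 273.18 × tan 26° = 273.18 × 0.4877
Depth = 133.24 m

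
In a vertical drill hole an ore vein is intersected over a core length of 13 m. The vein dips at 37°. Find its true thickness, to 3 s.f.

10.4 m

True thickness t = h · cos(dip) = 13 × cos 37°
t = 13 × 0.7986 = 10.382 m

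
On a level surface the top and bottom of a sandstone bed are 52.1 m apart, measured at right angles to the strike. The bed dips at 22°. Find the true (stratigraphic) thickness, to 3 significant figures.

True thickness t = w · sin(dip) = 52.1 × sin 22°
t = 52.1 × 0.3746 = 19.517 m

19.5 m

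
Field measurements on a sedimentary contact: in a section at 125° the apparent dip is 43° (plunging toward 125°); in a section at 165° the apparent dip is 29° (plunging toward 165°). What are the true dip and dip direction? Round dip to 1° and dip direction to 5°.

true dip 44°, dip direction 110°

Each apparent-dip line lies in the plane. As unit vectors (x east, y north, z up), v₁ plunges 43°→125° and v₂ plunges 29°→165°.
Cross product v₁ × v₂ gives the pole to the plane: n ∝ (0.373, -0.136, 0.411).
Dip δ = arctan(|n_h|/n_z) = arctan(0.397/0.411) = 44.0°.
Dip direction = atan2(0.373, -0.136) = 110° (azimuth of n's horizontal projection).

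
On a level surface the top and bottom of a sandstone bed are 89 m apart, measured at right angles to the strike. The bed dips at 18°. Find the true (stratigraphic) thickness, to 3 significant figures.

True thickness t = w · sin(dip) = 89 × sin 18°
t = 89 × 0.3090 = 27.503 m

27.5 m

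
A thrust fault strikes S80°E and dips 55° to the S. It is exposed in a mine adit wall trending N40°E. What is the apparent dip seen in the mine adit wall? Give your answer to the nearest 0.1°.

The strike is S80°E and the section trends N40°E; the acute angle between them is β = 60°.
tan α = tan 55° × sin 60° = 1.4281 × 0.8660 = 1.2368
apparent dip = arctan 1.2368 = 51.04°

51.0°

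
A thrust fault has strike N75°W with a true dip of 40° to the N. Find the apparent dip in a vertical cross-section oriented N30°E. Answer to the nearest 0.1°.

39.0°

Angle between strike (N75°W) and section (N30°E): β = 75°.
tan α = tan 40° × sin 75° = 0.8391 × 0.9659 = 0.8105
apparent dip = arctan 0.8105 = 39.03°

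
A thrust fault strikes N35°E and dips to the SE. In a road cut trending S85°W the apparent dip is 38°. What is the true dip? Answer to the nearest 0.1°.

The section is 50° from the strike.
tan(true dip) = tan 38° / sin 50° = 1.0199
true dip = arctan 1.0199 = 45.56°

45.6°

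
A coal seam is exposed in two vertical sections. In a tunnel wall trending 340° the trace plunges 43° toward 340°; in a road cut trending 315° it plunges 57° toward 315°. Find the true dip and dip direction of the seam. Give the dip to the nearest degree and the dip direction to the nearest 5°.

Represent each trace as a vector plunging at its apparent dip toward its trend (east-north-up frame): v₁ = (-0.250, 0.687, -0.682), v₂ = (-0.385, 0.385, -0.839).
n = v₁ × v₂ = (-0.314, 0.053, 0.168) (taken with n_z > 0).
tan δ = √(n_x²+n_y²)/n_z = 0.318/0.168, so δ = 62.1°.
The horizontal component of n points toward azimuth atan2(n_x, n_y) = 280°, the dip direction.

true dip 62°, dip direction 280°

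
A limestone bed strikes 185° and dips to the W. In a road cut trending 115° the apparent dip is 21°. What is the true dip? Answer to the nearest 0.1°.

22.2°

The section is 70° from the strike.
tan δ = tan α / sin β = tan 21° / sin 70° = 0.3839 / 0.9397 = 0.4085
δ = arctan(0.4085) = 22.22°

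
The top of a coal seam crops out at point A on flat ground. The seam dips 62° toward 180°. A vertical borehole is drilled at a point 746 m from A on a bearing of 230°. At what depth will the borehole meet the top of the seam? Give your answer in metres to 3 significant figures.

The hole lies 50° from the dip direction, so the down-dip offset is 746 × cos 50° = 479.52 m.
Depth = down-dip offset × tan(dip) = 479.52 × tan 62° = 479.52 × 1.8807
Depth = 901.85 m

902 m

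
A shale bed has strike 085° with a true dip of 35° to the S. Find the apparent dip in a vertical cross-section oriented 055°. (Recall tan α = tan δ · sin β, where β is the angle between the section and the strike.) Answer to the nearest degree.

19°

The strike is 085° and the section trends 055°; the acute angle between them is β = 30°.
tan α = tan 35° × sin 30° = 0.7002 × 0.5000 = 0.3501
α = arctan(0.3501) = 19.30°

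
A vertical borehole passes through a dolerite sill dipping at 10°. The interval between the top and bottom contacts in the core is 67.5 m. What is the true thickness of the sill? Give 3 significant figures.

66.5 m

True thickness t = h · cos(dip) = 67.5 × cos 10°
t = 67.5 × 0.9848 = 66.475 m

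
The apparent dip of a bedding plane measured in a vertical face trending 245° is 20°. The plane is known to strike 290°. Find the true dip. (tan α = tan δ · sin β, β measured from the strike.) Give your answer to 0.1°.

β = acute angle between strike 290° and section 245° = 45°.
tan(true dip) = tan 20° / sin 45° = 0.5147
δ = arctan(0.5147) = 27.24°

27.2°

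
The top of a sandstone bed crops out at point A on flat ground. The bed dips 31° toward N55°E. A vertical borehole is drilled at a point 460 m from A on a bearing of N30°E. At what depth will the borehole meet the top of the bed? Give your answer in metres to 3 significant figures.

The hole lies 25° from the dip direction, so the down-dip offset is 460 × cos 25° = 416.90 m.
Depth = down-dip offset × tan(dip) = 416.90 × tan 31° = 416.90 × 0.6009
Depth = 250.50 m

250 m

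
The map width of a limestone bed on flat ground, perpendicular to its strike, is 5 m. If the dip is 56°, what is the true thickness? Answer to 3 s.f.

4.15 m

True thickness t = w · sin(dip) = 5 × sin 56°
t = 5 × 0.8290 = 4.145 m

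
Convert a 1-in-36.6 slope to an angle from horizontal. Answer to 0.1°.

tan θ = 1/36.6 = 0.0273
θ = arctan(0.0273) = 1.57°

1.6°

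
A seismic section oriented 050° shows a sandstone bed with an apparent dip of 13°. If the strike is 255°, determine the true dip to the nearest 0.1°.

β = acute angle between strike 255° and section 050° = 25°.
tan δ = tan α / sin β = tan 13° / sin 25° = 0.2309 / 0.4226 = 0.5463
true dip = arctan 0.5463 = 28.65°

28.6°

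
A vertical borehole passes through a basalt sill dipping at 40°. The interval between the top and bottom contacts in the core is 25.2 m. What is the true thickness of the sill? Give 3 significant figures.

True thickness t = h · cos(dip) = 25.2 × cos 40°
t = 25.2 × 0.7660 = 19.304 m

19.3 m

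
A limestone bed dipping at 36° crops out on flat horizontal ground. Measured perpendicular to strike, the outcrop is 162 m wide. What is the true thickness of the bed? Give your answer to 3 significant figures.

95.2 m

True thickness t = w · sin(dip) = 162 × sin 36°
t = 162 × 0.5878 = 95.221 m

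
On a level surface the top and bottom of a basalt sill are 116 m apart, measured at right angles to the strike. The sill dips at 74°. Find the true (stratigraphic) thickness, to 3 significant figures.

112 m

True thickness t = w · sin(dip) = 116 × sin 74°
t = 116 × 0.9613 = 111.506 m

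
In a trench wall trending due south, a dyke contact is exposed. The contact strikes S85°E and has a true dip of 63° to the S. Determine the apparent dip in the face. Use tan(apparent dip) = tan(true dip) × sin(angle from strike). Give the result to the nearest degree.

The strike is S85°E and the section trends due south; the acute angle between them is β = 85°.
tan α = tan 63° × sin 85° = 1.9626 × 0.9962 = 1.9551
apparent dip = arctan 1.9551 = 62.91°

63°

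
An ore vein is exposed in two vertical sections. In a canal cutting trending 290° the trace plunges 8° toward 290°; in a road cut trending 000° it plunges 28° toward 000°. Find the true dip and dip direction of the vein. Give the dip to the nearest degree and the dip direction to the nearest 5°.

The two traces are lines in the plane: v₁ = (sin 290°·cos 8°, cos 290°·cos 8°, −sin 8°), v₂ = (sin 0°·cos 28°, cos 0°·cos 28°, −sin 28°).
Cross product v₁ × v₂ gives the pole to the plane: n ∝ (0.036, 0.437, 0.822).
True dip = arccos(n_z / |n|) = arccos(0.8823) = 28.1°.
The horizontal component of n points toward azimuth atan2(n_x, n_y) = 5°, the dip direction.

true dip 28°, dip direction 005°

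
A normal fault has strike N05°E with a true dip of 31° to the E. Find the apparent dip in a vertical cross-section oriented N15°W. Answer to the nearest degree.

The section lies 20° from the strike.
tan α = tan 31° × sin 20° = 0.6009 × 0.3420 = 0.2055
α = arctan(0.2055) = 11.61°

12°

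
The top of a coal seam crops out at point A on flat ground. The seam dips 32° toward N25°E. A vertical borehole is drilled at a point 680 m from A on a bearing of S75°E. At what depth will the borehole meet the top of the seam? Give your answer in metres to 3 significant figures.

73.8 m

The hole lies 80° from the dip direction, so the down-dip offset is 680 × cos 80° = 118.08 m.
Depth = down-dip offset × tan(dip) = 118.08 × tan 32° = 118.08 × 0.6249
Depth = 73.79 m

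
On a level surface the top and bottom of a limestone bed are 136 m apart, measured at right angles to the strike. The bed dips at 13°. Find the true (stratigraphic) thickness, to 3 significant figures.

30.6 m

True thickness t = w · sin(dip) = 136 × sin 13°
t = 136 × 0.2250 = 30.593 m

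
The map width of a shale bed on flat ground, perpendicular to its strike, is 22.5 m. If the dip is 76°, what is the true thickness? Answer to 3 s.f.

True thickness t = w · sin(dip) = 22.5 × sin 76°
t = 22.5 × 0.9703 = 21.832 m

21.8 m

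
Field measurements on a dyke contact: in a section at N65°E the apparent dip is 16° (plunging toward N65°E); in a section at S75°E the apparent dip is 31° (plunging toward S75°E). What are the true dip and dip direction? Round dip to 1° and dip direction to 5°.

true dip 33°, dip direction 130°

Each apparent-dip line lies in the plane. As unit vectors (x east, y north, z up), v₁ plunges 16°→N65°E and v₂ plunges 31°→S75°E.
n = v₁ × v₂ = (0.270, -0.220, 0.530) (taken with n_z > 0).
tan δ = √(n_x²+n_y²)/n_z = 0.349/0.530, so δ = 33.4°.
Dip direction = atan2(0.270, -0.220) = 129° (azimuth of n's horizontal projection).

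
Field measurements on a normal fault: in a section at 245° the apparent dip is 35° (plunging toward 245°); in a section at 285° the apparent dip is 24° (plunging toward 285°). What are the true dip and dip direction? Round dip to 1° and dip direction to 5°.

Each apparent-dip line lies in the plane. As unit vectors (x east, y north, z up), v₁ plunges 35°→245° and v₂ plunges 24°→285°.
Cross product v₁ × v₂ gives the pole to the plane: n ∝ (-0.276, -0.204, 0.481).
True dip = arccos(n_z / |n|) = arccos(0.8137) = 35.5°.
Dip direction = azimuth of (n_x, n_y) = atan2(-0.276, -0.204) = 234°.

true dip 36°, dip direction 235°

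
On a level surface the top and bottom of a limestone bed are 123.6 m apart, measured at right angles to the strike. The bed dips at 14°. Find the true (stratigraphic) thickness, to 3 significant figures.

True thickness t = w · sin(dip) = 123.6 × sin 14°
t = 123.6 × 0.2419 = 29.902 m

29.9 m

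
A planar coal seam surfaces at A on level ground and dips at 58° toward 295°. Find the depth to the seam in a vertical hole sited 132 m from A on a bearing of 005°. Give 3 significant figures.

The hole lies 70° from the dip direction, so the down-dip offset is 132 × cos 70° = 45.15 m.
Depth = down-dip offset × tan(dip) = 45.15 × tan 58° = 45.15 × 1.6003
Depth = 72.25 m

72.2 m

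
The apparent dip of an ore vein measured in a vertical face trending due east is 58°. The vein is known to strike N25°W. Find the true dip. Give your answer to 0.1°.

60.5°

β = acute angle between strike N25°W and section due east = 65°.
tan δ = tan α / sin β = tan 58° / sin 65° = 1.6003 / 0.9063 = 1.7658
true dip = arctan 1.7658 = 60.48°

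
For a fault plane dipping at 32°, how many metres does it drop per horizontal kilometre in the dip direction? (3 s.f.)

625 m

drop per km = 1000 × tan 32° = 1000 × 0.6249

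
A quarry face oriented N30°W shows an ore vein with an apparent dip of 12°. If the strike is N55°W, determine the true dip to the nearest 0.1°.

β = acute angle between strike N55°W and section N30°W = 25°.
tan(true dip) = tan 12° / sin 25° = 0.5030
true dip = arctan 0.5030 = 26.70°

26.7°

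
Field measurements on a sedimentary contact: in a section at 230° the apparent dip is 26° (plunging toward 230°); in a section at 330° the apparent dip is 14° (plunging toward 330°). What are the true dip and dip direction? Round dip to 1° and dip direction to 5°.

Represent each trace as a vector plunging at its apparent dip toward its trend (east-north-up frame): v₁ = (-0.689, -0.578, -0.438), v₂ = (-0.485, 0.840, -0.242).
n = v₁ × v₂ = (-0.508, -0.046, 0.859) (taken with n_z > 0).
Dip δ = arctan(|n_h|/n_z) = arctan(0.510/0.859) = 30.7°.
Dip direction = atan2(-0.508, -0.046) = 265° (azimuth of n's horizontal projection).

true dip 31°, dip direction 265°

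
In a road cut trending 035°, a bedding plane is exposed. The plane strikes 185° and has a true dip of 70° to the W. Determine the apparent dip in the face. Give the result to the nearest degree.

The section lies 30° from the strike.
tan α = tan 70° × sin 30° = 2.7475 × 0.5000 = 1.3737
α = arctan(1.3737) = 53.95°

54°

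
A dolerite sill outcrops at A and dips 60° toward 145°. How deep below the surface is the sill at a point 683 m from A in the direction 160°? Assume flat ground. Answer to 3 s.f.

1140 m

The hole lies 15° from the dip direction, so the down-dip offset is 683 × cos 15° = 659.73 m.
Depth = down-dip offset × tan(dip) = 659.73 × tan 60° = 659.73 × 1.7321
Depth = 1142.68 m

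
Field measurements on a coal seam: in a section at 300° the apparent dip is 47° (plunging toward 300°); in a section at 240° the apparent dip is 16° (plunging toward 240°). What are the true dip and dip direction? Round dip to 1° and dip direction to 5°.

true dip 48°, dip direction 315°

The two traces are lines in the plane: v₁ = (sin 300°·cos 47°, cos 300°·cos 47°, −sin 47°), v₂ = (sin 240°·cos 16°, cos 240°·cos 16°, −sin 16°).
Cross product v₁ × v₂ gives the pole to the plane: n ∝ (-0.446, 0.446, 0.568).
tan δ = √(n_x²+n_y²)/n_z = 0.630/0.568, so δ = 48.0°.
Dip direction = atan2(-0.446, 0.446) = 315° (azimuth of n's horizontal projection).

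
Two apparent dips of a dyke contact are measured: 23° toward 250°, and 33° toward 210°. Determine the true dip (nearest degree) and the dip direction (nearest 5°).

Represent each trace as a vector plunging at its apparent dip toward its trend (east-north-up frame): v₁ = (-0.865, -0.315, -0.391), v₂ = (-0.419, -0.726, -0.545).
The plane normal is n = v₁ × v₂ ∝ (-0.112, -0.307, 0.496).
True dip = arccos(n_z / |n|) = arccos(0.8349) = 33.4°.
The horizontal component of n points toward azimuth atan2(n_x, n_y) = 200°, the dip direction.

true dip 33°, dip direction 200°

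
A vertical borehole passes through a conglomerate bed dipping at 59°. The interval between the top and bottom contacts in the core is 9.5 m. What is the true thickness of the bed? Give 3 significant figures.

True thickness t = h · cos(dip) = 9.5 × cos 59°
t = 9.5 × 0.5150 = 4.893 m

4.89 m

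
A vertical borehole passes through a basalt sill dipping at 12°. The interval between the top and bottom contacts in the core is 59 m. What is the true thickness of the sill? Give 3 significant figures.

True thickness t = h · cos(dip) = 59 × cos 12°
t = 59 × 0.9781 = 57.711 m

57.7 m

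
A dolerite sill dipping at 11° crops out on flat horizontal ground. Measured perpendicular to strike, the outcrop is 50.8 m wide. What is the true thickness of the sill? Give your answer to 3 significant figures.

True thickness t = w · sin(dip) = 50.8 × sin 11°
t = 50.8 × 0.1908 = 9.693 m

9.69 m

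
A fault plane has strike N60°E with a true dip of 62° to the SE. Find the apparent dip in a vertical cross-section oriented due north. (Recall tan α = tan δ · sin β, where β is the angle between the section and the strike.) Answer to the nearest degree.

The strike is N60°E and the section trends due north; the acute angle between them is β = 60°.
tan(apparent dip) = tan 62° · sin 60° = 1.6288
α = arctan(1.6288) = 58.45°

58°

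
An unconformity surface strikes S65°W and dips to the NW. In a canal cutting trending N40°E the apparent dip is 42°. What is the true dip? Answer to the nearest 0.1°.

β = acute angle between strike S65°W and section N40°E = 25°.
tan(true dip) = tan 42° / sin 25° = 2.1305
true dip = arctan 2.1305 = 64.86°

64.9°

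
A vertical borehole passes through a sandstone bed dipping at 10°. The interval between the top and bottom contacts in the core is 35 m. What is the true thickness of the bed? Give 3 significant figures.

34.5 m

True thickness t = h · cos(dip) = 35 × cos 10°
t = 35 × 0.9848 = 34.468 m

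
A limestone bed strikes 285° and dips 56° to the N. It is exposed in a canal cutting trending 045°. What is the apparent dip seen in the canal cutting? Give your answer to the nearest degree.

The section lies 60° from the strike.
tan α = tan 56° × sin 60° = 1.4826 × 0.8660 = 1.2839
α = arctan(1.2839) = 52.09°

52°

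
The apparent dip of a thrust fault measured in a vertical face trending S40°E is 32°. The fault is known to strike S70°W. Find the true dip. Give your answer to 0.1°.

33.6°

β = acute angle between strike S70°W and section S40°E = 70°.
tan δ = tan α / sin β = tan 32° / sin 70° = 0.6249 / 0.9397 = 0.6650
true dip = arctan 0.6650 = 33.62°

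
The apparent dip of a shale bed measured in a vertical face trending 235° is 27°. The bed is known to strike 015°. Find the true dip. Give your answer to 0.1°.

38.4°

The section is 40° from the strike.
tan δ = tan α / sin β = tan 27° / sin 40° = 0.5095 / 0.6428 = 0.7927
δ = arctan(0.7927) = 38.40°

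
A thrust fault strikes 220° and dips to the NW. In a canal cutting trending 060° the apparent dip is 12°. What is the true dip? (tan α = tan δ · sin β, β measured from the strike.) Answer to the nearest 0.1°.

β = acute angle between strike 220° and section 060° = 20°.
tan(true dip) = tan 12° / sin 20° = 0.6215
δ = arctan(0.6215) = 31.86°

31.9°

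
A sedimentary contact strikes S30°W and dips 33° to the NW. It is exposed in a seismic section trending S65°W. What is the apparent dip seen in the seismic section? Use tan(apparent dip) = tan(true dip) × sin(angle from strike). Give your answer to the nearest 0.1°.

Angle between strike (S30°W) and section (S65°W): β = 35°.
tan α = tan 33° × sin 35° = 0.6494 × 0.5736 = 0.3725
α = arctan(0.3725) = 20.43°

20.4°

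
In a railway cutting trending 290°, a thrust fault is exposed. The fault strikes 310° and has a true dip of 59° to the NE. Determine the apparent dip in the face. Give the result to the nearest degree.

30°

Angle between strike (310°) and section (290°): β = 20°.
tan(apparent dip) = tan 59° · sin 20° = 0.5692
α = arctan(0.5692) = 29.65°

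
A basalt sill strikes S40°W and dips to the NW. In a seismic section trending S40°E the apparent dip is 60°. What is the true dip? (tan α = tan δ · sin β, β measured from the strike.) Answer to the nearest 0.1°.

60.4°

β = acute angle between strike S40°W and section S40°E = 80°.
tan δ = tan α / sin β = tan 60° / sin 80° = 1.7321 / 0.9848 = 1.7588
δ = arctan(1.7588) = 60.38°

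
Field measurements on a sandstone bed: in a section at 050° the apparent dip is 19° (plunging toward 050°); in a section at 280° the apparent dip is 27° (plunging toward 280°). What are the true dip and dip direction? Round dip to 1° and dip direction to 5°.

true dip 45°, dip direction 340°

The two traces are lines in the plane: v₁ = (sin 50°·cos 19°, cos 50°·cos 19°, −sin 19°), v₂ = (sin 280°·cos 27°, cos 280°·cos 27°, −sin 27°).
Cross product v₁ × v₂ gives the pole to the plane: n ∝ (-0.226, 0.615, 0.645).
Dip δ = arctan(|n_h|/n_z) = arctan(0.655/0.645) = 45.4°.
The horizontal component of n points toward azimuth atan2(n_x, n_y) = 340°, the dip direction.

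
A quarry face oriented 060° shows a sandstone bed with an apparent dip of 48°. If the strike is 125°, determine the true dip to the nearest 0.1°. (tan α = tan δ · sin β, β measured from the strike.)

50.8°

β = acute angle between strike 125° and section 060° = 65°.
tan(true dip) = tan 48° / sin 65° = 1.2254
δ = arctan(1.2254) = 50.78°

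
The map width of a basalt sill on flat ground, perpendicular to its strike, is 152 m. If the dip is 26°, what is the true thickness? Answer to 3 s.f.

True thickness t = w · sin(dip) = 152 × sin 26°
t = 152 × 0.4384 = 66.632 m

66.6 m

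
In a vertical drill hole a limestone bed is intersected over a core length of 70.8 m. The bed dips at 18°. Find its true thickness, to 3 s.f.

True thickness t = h · cos(dip) = 70.8 × cos 18°
t = 70.8 × 0.9511 = 67.335 m

67.3 m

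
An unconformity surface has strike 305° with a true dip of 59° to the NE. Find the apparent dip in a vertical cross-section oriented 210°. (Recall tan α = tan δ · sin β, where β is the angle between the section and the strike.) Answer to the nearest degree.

59°

The strike is 305° and the section trends 210°; the acute angle between them is β = 85°.
tan α = tan 59° × sin 85° = 1.6643 × 0.9962 = 1.6579
α = arctan(1.6579) = 58.90°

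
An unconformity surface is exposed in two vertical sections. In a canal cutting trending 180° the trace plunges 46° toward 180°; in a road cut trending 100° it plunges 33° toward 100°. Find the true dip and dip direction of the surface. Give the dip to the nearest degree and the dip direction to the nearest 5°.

true dip 49°, dip direction 155°

Each apparent-dip line lies in the plane. As unit vectors (x east, y north, z up), v₁ plunges 46°→180° and v₂ plunges 33°→100°.
The plane normal is n = v₁ × v₂ ∝ (0.274, -0.594, 0.574).
True dip = arccos(n_z / |n|) = arccos(0.6594) = 48.7°.
Dip direction = atan2(0.274, -0.594) = 155° (azimuth of n's horizontal projection).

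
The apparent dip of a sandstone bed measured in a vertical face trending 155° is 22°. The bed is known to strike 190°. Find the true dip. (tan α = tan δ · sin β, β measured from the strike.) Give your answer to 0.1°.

35.2°

β = acute angle between strike 190° and section 155° = 35°.
tan(true dip) = tan 22° / sin 35° = 0.7044
true dip = arctan 0.7044 = 35.16°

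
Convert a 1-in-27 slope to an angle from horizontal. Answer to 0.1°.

2.1°

tan θ = 1/27 = 0.0370
θ = arctan(0.0370) = 2.12°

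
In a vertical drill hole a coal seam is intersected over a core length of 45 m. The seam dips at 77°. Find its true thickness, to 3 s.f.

True thickness t = h · cos(dip) = 45 × cos 77°
t = 45 × 0.2250 = 10.123 m

10.1 m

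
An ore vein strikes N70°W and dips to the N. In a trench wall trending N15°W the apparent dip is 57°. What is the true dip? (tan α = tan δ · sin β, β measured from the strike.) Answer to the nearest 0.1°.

β = acute angle between strike N70°W and section N15°W = 55°.
tan(true dip) = tan 57° / sin 55° = 1.8798
true dip = arctan 1.8798 = 61.99°

62.0°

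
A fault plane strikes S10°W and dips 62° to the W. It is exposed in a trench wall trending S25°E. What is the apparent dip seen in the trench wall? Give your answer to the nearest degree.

47°

The section lies 35° from the strike.
tan α = tan 62° × sin 35° = 1.8807 × 0.5736 = 1.0787
α = arctan(1.0787) = 47.17°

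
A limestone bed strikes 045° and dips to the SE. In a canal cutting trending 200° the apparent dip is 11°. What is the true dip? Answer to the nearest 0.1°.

The section is 25° from the strike.
tan δ = tan α / sin β = tan 11° / sin 25° = 0.1944 / 0.4226 = 0.4599
true dip = arctan 0.4599 = 24.70°

24.7°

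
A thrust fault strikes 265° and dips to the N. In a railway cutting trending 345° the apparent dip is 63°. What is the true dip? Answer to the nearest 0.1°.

63.4°

The section is 80° from the strike.
tan(true dip) = tan 63° / sin 80° = 1.9929
δ = arctan(1.9929) = 63.35°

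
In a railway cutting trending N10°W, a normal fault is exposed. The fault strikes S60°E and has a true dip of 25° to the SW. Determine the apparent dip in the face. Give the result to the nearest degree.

The strike is S60°E and the section trends N10°W; the acute angle between them is β = 50°.
tan(apparent dip) = tan 25° · sin 50° = 0.3572
apparent dip = arctan 0.3572 = 19.66°

20°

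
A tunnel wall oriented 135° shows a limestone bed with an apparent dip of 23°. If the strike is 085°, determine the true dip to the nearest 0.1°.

29.0°

The section is 50° from the strike.
tan(true dip) = tan 23° / sin 50° = 0.5541
δ = arctan(0.5541) = 28.99°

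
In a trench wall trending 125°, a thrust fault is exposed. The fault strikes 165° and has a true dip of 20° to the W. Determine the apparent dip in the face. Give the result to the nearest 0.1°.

13.2°

The section lies 40° from the strike.
tan(apparent dip) = tan 20° · sin 40° = 0.2340
apparent dip = arctan 0.2340 = 13.17°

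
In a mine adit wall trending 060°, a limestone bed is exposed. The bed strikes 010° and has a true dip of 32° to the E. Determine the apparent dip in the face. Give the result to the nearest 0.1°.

25.6°

The section lies 50° from the strike.
tan(apparent dip) = tan 32° · sin 50° = 0.4787
apparent dip = arctan 0.4787 = 25.58°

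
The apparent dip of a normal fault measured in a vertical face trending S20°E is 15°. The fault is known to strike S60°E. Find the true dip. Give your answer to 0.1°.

22.6°

The section is 40° from the strike.
tan δ = tan α / sin β = tan 15° / sin 40° = 0.2679 / 0.6428 = 0.4169
true dip = arctan 0.4169 = 22.63°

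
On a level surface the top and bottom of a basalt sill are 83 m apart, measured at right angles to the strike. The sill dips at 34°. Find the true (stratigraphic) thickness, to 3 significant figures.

46.4 m

True thickness t = w · sin(dip) = 83 × sin 34°
t = 83 × 0.5592 = 46.413 m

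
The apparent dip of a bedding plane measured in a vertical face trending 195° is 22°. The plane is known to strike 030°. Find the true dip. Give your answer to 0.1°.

β = acute angle between strike 030° and section 195° = 15°.
tan(true dip) = tan 22° / sin 15° = 1.5610
δ = arctan(1.5610) = 57.36°

57.4°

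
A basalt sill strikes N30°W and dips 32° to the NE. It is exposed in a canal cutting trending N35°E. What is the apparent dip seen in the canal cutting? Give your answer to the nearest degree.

The section lies 65° from the strike.
tan α = tan 32° × sin 65° = 0.6249 × 0.9063 = 0.5663
α = arctan(0.5663) = 29.52°

30°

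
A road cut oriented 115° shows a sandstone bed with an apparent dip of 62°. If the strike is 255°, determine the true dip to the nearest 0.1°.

71.1°

β = acute angle between strike 255° and section 115° = 40°.
tan(true dip) = tan 62° / sin 40° = 2.9259
δ = arctan(2.9259) = 71.13°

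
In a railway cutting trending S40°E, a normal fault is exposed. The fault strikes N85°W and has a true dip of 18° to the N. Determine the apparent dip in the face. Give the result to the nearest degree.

13°

The strike is N85°W and the section trends S40°E; the acute angle between them is β = 45°.
tan α = tan 18° × sin 45° = 0.3249 × 0.7071 = 0.2298
apparent dip = arctan 0.2298 = 12.94°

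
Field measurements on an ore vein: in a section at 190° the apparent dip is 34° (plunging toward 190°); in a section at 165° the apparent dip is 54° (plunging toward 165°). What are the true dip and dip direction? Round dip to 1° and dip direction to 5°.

true dip 63°, dip direction 120°

Represent each trace as a vector plunging at its apparent dip toward its trend (east-north-up frame): v₁ = (-0.144, -0.816, -0.559), v₂ = (0.152, -0.568, -0.809).
n = v₁ × v₂ = (0.343, -0.202, 0.206) (taken with n_z > 0).
Dip δ = arctan(|n_h|/n_z) = arctan(0.398/0.206) = 62.6°.
Dip direction = azimuth of (n_x, n_y) = atan2(0.343, -0.202) = 120°.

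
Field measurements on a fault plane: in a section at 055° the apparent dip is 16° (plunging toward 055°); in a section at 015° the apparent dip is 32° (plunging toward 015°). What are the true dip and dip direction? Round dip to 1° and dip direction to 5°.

true dip 35°, dip direction 350°

Each apparent-dip line lies in the plane. As unit vectors (x east, y north, z up), v₁ plunges 16°→055° and v₂ plunges 32°→015°.
Cross product v₁ × v₂ gives the pole to the plane: n ∝ (-0.066, 0.357, 0.524).
tan δ = √(n_x²+n_y²)/n_z = 0.363/0.524, so δ = 34.7°.
Dip direction = atan2(-0.066, 0.357) = 349° (azimuth of n's horizontal projection).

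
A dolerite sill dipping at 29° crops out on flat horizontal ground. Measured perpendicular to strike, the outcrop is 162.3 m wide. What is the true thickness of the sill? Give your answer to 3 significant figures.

78.7 m

True thickness t = w · sin(dip) = 162.3 × sin 29°
t = 162.3 × 0.4848 = 78.685 m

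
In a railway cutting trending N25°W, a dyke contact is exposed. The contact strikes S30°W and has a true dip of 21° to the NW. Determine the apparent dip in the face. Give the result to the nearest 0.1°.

17.5°

The section lies 55° from the strike.
tan α = tan 21° × sin 55° = 0.3839 × 0.8192 = 0.3144
apparent dip = arctan 0.3144 = 17.46°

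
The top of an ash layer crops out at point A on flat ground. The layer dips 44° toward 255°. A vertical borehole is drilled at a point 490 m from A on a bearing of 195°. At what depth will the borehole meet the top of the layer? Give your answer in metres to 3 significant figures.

237 m

The hole lies 60° from the dip direction, so the down-dip offset is 490 × cos 60° = 245.00 m.
Depth = down-dip offset × tan(dip) = 245.00 × tan 44° = 245.00 × 0.9657
Depth = 236.59 m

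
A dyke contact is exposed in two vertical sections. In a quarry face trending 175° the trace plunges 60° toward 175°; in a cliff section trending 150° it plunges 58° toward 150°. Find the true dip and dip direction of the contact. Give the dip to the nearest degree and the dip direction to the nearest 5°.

true dip 60°, dip direction 175°

The two traces are lines in the plane: v₁ = (sin 175°·cos 60°, cos 175°·cos 60°, −sin 60°), v₂ = (sin 150°·cos 58°, cos 150°·cos 58°, −sin 58°).
Cross product v₁ × v₂ gives the pole to the plane: n ∝ (0.025, -0.193, 0.112).
tan δ = √(n_x²+n_y²)/n_z = 0.194/0.112, so δ = 60.0°.
Dip direction = atan2(0.025, -0.193) = 173° (azimuth of n's horizontal projection).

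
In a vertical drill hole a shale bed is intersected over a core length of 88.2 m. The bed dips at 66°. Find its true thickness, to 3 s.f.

35.9 m

True thickness t = h · cos(dip) = 88.2 × cos 66°
t = 88.2 × 0.4067 = 35.874 m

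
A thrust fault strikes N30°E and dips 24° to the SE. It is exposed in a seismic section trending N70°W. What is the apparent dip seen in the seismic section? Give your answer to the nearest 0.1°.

The strike is N30°E and the section trends N70°W; the acute angle between them is β = 80°.
tan α = tan 24° × sin 80° = 0.4452 × 0.9848 = 0.4385
α = arctan(0.4385) = 23.68°

23.7°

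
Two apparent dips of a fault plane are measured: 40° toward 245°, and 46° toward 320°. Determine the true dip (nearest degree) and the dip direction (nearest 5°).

true dip 50°, dip direction 290°

Each apparent-dip line lies in the plane. As unit vectors (x east, y north, z up), v₁ plunges 40°→245° and v₂ plunges 46°→320°.
The plane normal is n = v₁ × v₂ ∝ (-0.575, 0.212, 0.514).
Dip δ = arctan(|n_h|/n_z) = arctan(0.613/0.514) = 50.0°.
The horizontal component of n points toward azimuth atan2(n_x, n_y) = 290°, the dip direction.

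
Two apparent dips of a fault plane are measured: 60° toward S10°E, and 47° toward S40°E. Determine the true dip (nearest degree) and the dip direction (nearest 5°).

true dip 63°, dip direction 195°

The two traces are lines in the plane: v₁ = (sin 170°·cos 60°, cos 170°·cos 60°, −sin 60°), v₂ = (sin 140°·cos 47°, cos 140°·cos 47°, −sin 47°).
Cross product v₁ × v₂ gives the pole to the plane: n ∝ (-0.092, -0.316, 0.170).
True dip = arccos(n_z / |n|) = arccos(0.4597) = 62.6°.
Dip direction = azimuth of (n_x, n_y) = atan2(-0.092, -0.316) = 196°.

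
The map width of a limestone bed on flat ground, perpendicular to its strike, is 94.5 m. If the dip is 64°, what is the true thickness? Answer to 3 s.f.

True thickness t = w · sin(dip) = 94.5 × sin 64°
t = 94.5 × 0.8988 = 84.936 m

84.9 m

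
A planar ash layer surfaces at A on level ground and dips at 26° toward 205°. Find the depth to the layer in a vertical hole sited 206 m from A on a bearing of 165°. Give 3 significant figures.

The hole lies 40° from the dip direction, so the down-dip offset is 206 × cos 40° = 157.81 m.
Depth = down-dip offset × tan(dip) = 157.81 × tan 26° = 157.81 × 0.4877
Depth = 76.97 m

77.0 m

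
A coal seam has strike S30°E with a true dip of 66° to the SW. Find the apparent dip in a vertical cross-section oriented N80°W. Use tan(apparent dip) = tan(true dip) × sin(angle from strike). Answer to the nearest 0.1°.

The section lies 50° from the strike.
tan(apparent dip) = tan 66° · sin 50° = 1.7206
α = arctan(1.7206) = 59.83°

59.8°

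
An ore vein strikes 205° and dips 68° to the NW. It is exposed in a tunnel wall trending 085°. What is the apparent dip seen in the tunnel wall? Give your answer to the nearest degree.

65°

The strike is 205° and the section trends 085°; the acute angle between them is β = 60°.
tan(apparent dip) = tan 68° · sin 60° = 2.1435
apparent dip = arctan 2.1435 = 64.99°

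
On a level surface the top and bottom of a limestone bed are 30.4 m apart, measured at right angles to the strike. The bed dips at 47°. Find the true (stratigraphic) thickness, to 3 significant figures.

22.2 m

True thickness t = w · sin(dip) = 30.4 × sin 47°
t = 30.4 × 0.7314 = 22.233 m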